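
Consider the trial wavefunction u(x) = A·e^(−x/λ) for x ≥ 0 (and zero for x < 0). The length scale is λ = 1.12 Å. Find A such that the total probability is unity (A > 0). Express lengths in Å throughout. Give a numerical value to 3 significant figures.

Normalization requires ∫|u|² dx = 1, integrated from 0 to ∞.
With u = A·e^(−x/λ), the integral evaluates to A²·[λ/2].
Hence A² = 1/[λ/2].
Substituting λ = 1.12 gives A² = 1.786, so A = 1.336.

A ≈ 1.34 Å^(-1/2)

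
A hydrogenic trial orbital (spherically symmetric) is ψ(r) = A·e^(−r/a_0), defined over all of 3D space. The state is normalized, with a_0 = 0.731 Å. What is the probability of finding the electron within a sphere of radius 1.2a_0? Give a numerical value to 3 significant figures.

P ≈ 0.430

With dV = 4πr²dr, the probability is ∫|ψ|² dV over r ≤ 1.2a_0.
The full normalization integral is A²·[π·a_0^3] = 1, fixing A².
Let u = r/a_0; then A², 4π and the length scale all cancel, so P = ∫_{0}^{1.2} u^2·e^(-2·u) du ÷ ∫_{0}^{∞} u^2·e^(-2·u) du.
Using ∫ u^2·e^(-2·u) du = -(2·u^2 + 2·u + 1)·e^(-2·u)/4, the numerator is 1/4 - 157·e^(-12/5)/100 and the denominator is 1/4.
The region integral divided by the full integral gives P = 0.4303.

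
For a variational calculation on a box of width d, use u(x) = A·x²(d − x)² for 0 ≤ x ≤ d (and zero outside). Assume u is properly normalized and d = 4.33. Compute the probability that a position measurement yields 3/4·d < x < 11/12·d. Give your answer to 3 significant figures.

P = ∫_{3/4·d}^{11/12·d} |u(x)|² dx.
The normalization integral ∫|u|²dx over the whole domain equals d^9/630·A², and A² cancels in the ratio.
Let t = x/d; then A² and the length scale cancel, so P = ∫_{3/4}^{11/12} t^4·(1 - t)^4 dt ÷ ∫_{0}^{1} t^4·(1 - t)^4 dt.
With ∫ t^4·(1 - t)^4 dt = t^5·(70·t^4 - 315·t^3 + 540·t^2 - 420·t + 126)/630 + C, the region integral is ≈ 0.000077059 and the full one is 1/630.
This works out to P = 0.04855.

P ≈ 0.0485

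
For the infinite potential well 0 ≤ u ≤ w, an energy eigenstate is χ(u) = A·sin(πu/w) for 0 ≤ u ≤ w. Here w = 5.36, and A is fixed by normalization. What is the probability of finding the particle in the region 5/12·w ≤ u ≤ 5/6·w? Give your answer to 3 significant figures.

P = ∫_{5/12·w}^{5/6·w} |χ(u)|² du.
The normalization integral ∫|χ|²du over the whole domain equals w/2·A², and A² cancels in the ratio.
In terms of t = u/w (A² and the length scale cancel between numerator and denominator), P = [∫_{5/12}^{5/6} sin(π·t)^2 dt] / [∫_{0}^{1} sin(π·t)^2 dt].
Using ∫ sin(π·t)^2 dt = t/2 - sin(2·π·t)/(4·π), the numerator is 1/(8·π) + √(3)/(8·π) + 5/24 and the denominator is 1/2.
This works out to P = (3 + 3·√(3) + 5·π)/(12·π).

P ≈ 0.634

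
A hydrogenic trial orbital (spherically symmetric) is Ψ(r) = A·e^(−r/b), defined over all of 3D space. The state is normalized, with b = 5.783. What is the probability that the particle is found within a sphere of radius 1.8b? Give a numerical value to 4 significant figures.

Integrate the radial probability density 4πr²|Ψ|² over r ≤ 1.8b.
Normalization gives A² = 1/(π·b^3).
Substituting u = r/b, A², 4π and the length scale all cancel in the ratio: P = ∫_{0}^{1.8} u^2·e^(-2·u) du / ∫_{0}^{∞} u^2·e^(-2·u) du.
An antiderivative of u^2·e^(-2·u) is -(2·u^2 + 2·u + 1)·e^(-2·u)/4; evaluating from 0 to 1.8 gives 1/4 - 277·e^(-18/5)/100, while the full integral is 1/4.
The region integral divided by the full integral gives P = 0.69725.

P ≈ 0.6973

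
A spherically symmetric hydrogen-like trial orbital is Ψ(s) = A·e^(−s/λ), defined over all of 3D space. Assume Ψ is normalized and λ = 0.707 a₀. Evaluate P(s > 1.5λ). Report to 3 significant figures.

P ≈ 0.423

With dV = 4πs²ds, the probability is ∫|Ψ|² dV over s > 1.5λ.
Normalization gives A² = 1/(π·λ^3).
Substituting u = s/λ, A², 4π and the length scale all cancel in the ratio: P = ∫_{1.5}^{∞} u^2·e^(-2·u) du / ∫_{0}^{∞} u^2·e^(-2·u) du.
Using ∫ u^2·e^(-2·u) du = -(2·u^2 + 2·u + 1)·e^(-2·u)/4, the numerator is 17·e^(-3)/8 and the denominator is 1/4.
The region integral divided by the full integral gives P = 0.4232.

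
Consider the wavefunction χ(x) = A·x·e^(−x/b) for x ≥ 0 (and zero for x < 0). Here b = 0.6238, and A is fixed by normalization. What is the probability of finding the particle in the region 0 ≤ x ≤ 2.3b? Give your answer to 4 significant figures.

P ≈ 0.8374

The probability is P = ∫ |χ|² dx over [0, 2.3b].
The normalization integral ∫|χ|²dx over the whole domain equals b^3/4·A², and A² cancels in the ratio.
In terms of u = x/b (A² and the length scale cancel between numerator and denominator), P = [∫_{0}^{2.3} u^2·e^(-2·u) du] / [∫_{0}^{∞} u^2·e^(-2·u) du].
Using ∫ u^2·e^(-2·u) du = -(2·u^2 + 2·u + 1)·e^(-2·u)/4, the numerator is 1/4 - 809·e^(-23/5)/200 and the denominator is 1/4.
This works out to P = 0.83736.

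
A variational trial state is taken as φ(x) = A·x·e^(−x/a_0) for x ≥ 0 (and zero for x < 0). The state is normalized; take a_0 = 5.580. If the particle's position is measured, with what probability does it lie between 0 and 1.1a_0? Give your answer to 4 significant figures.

P ≈ 0.3773

The probability is P = ∫ |φ|² dx over [0, 1.1a_0].
The normalization integral ∫|φ|²dx over the whole domain equals a_0^3/4·A², and A² cancels in the ratio.
Substituting u = x/a_0, A² and the length scale cancel in the ratio: P = ∫_{0}^{1.1} u^2·e^(-2·u) du / ∫_{0}^{∞} u^2·e^(-2·u) du.
With ∫ u^2·e^(-2·u) du = -(2·u^2 + 2·u + 1)·e^(-2·u)/4 + C, the region integral is 1/4 - 281·e^(-11/5)/200 and the full one is 1/4.
The result is P = 0.37729.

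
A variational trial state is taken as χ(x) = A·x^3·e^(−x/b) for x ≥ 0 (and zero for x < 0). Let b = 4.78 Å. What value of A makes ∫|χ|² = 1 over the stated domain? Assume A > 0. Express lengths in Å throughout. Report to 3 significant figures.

A ≈ 0.00177 Å^(-7/2)

Normalization requires ∫|χ|² dx = 1, integrated from 0 to ∞.
∫|χ|² dx = A²·(45·b^7/8).
Setting this equal to 1 gives A² = 1/(45·b^7/8).
With b = 4.78: A² = 0.000003118 and A = 0.001766.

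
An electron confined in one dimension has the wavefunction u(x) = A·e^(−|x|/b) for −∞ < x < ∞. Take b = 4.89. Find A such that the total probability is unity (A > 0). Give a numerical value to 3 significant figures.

We need A² ∫|f|² dx = 1, taking the integral from −∞ to ∞.
With ∫₀^∞ x^0 e^(−αx) dx = 0!/α^1, the integral (without the A² prefactor) comes out to b.
With b = 4.89: A² = 0.2045 and A = 0.4522.

A ≈ 0.452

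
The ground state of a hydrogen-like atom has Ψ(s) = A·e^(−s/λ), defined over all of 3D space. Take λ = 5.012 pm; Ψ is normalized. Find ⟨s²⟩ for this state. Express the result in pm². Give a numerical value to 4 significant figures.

The expectation value is the |Ψ|²-weighted average of s^2: ∫ s^2|Ψ|² 4πs² ds.
With ∫₀^∞ s^4 e^(−αs) ds = 4!/α^5, the ratio of the moment integral to the normalization integral gives ⟨s²⟩ = 3·λ^2.
With λ = 5.012, ⟨s^2⟩ = 75.360.

⟨s^2⟩ ≈ 75.36 pm^2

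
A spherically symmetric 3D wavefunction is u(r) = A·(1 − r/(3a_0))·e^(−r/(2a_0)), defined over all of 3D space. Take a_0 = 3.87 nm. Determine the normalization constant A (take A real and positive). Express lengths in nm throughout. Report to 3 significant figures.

The normalization condition is ∫|u|² 4πr² dr = 1 from 0 to ∞.
(Spherical symmetry: dV = 4πr² dr.)
With u = A·(1 − r/(3a_0))·e^(−r/(2a_0)), the integral evaluates to A²·[8·π·a_0^3/3].
So A² = (8·π·a_0^3/3)^(−1).
Substituting a_0 = 3.87 gives A² = 0.002059, so A = 0.04538.

A ≈ 0.0454 nm^(-3/2)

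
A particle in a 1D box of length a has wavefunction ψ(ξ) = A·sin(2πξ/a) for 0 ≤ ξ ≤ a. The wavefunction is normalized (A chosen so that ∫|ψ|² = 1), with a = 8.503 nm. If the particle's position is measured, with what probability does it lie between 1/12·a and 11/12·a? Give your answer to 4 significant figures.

|ψ|² is the probability density, so P = ∫_{1/12·a}^{11/12·a} |ψ|² dξ.
With A² fixed by ∫|ψ|² = 1, i.e. A² = (a/2)^(−1), substitute and integrate.
Substituting u = ξ/a, A² and the length scale cancel in the ratio: P = ∫_{1/12}^{11/12} sin(2·π·u)^2 du / ∫_{0}^{1} sin(2·π·u)^2 du.
An antiderivative of sin(2·π·u)^2 is u/2 - sin(4·π·u)/(8·π); evaluating from 1/12 to 11/12 gives √(3)/(8·π) + 5/12, while the full integral is 1/2.
Evaluating gives P = √(3)/(4·π) + 5/6.

P ≈ 0.9712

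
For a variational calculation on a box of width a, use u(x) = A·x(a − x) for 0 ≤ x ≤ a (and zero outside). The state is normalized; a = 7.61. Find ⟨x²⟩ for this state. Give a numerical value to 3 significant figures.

⟨x^2⟩ ≈ 16.5

By definition ⟨x²⟩ = ∫ x^2 |u(x)|² dx.
Since the A² factors cancel between numerator and denominator, ⟨x²⟩ = 2·a^2/7.
Putting a = 7.61 gives 16.55.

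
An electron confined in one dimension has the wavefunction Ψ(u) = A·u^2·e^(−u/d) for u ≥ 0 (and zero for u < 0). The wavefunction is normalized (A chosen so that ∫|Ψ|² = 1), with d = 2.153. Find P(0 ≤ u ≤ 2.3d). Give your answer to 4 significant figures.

The probability is P = ∫ |Ψ|² du over [0, 2.3d].
The normalization integral ∫|Ψ|²du over the whole domain equals 3·d^5/4·A², and A² cancels in the ratio.
Let t = u/d; then A² and the length scale cancel, so P = ∫_{0}^{2.3} t^4·e^(-2·t) dt ÷ ∫_{0}^{∞} t^4·e^(-2·t) dt.
Using ∫ t^4·e^(-2·t) dt = -(t^4/2 + t^3 + 3·t^2/2 + 3·t/2 + 3/4)·e^(-2·t), the numerator is ≈ 0.365074 and the denominator is 3/4.
The result is P = 0.48677.

P ≈ 0.4868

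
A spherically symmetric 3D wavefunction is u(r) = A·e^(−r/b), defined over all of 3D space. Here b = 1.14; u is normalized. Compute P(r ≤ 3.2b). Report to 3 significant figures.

With dV = 4πr²dr, the probability is ∫|u|² dV over r ≤ 3.2b.
The full normalization integral is A²·[π·b^3] = 1, fixing A².
Substituting t = r/b, A², 4π and the length scale all cancel in the ratio: P = ∫_{0}^{3.2} t^2·e^(-2·t) dt / ∫_{0}^{∞} t^2·e^(-2·t) dt.
With ∫ t^2·e^(-2·t) dt = -(2·t^2 + 2·t + 1)·e^(-2·t)/4 + C, the region integral is 1/4 - 697·e^(-32/5)/100 and the full one is 1/4.
Taking the ratio yields P = 0.9537.

P ≈ 0.954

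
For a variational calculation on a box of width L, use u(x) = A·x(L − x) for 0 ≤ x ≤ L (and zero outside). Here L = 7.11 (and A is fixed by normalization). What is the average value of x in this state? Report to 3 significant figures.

⟨x⟩ = ∫ x |u|² dx over the full domain.
Expanding the polynomial and integrating term by term, the ratio of the moment integral to the normalization integral gives ⟨x⟩ = L/2.
Putting L = 7.11 gives 3.555.

⟨x⟩ ≈ 3.56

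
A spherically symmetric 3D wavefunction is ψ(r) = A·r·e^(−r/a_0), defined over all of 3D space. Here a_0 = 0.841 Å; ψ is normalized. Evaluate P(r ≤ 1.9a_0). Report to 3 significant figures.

P ≈ 0.332

With dV = 4πr²dr, the probability is ∫|ψ|² dV over r ≤ 1.9a_0.
A² is fixed by ∫₀^∞ 4πr²|ψ|² dr = 1, i.e. A² = (3·π·a_0^5)^(−1).
Substituting u = r/a_0, A², 4π and the length scale all cancel in the ratio: P = ∫_{0}^{1.9} u^4·e^(-2·u) du / ∫_{0}^{∞} u^4·e^(-2·u) du.
With ∫ u^4·e^(-2·u) du = -(u^4/2 + u^3 + 3·u^2/2 + 3·u/2 + 3/4)·e^(-2·u) + C, the region integral is ≈ 0.24912 and the full one is 3/4.
Taking the ratio yields P = 0.3322.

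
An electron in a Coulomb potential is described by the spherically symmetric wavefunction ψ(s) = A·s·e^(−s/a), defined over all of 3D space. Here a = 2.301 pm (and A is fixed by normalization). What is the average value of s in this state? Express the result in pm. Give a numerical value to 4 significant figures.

⟨s⟩ ≈ 5.753 pm

The expectation value is the |ψ|²-weighted average of s: ∫ s|ψ|² 4πs² ds.
Using ∫₀^∞ sⁿ e^(−αs) ds = n!/αⁿ⁺¹, the ratio of the moment integral to the normalization integral gives ⟨s⟩ = 5·a/2.
Putting a = 2.301 gives 5.7525.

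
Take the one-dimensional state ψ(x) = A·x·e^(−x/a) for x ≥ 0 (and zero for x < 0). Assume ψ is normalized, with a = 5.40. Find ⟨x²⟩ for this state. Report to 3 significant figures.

⟨x^2⟩ ≈ 87.5

By definition ⟨x²⟩ = ∫ x^2 |ψ(x)|² dx.
Using ∫₀^∞ xⁿ e^(−αx) dx = n!/αⁿ⁺¹, the ratio of the moment integral to the normalization integral gives ⟨x²⟩ = 3·a^2.
Putting a = 5.40 gives 87.48.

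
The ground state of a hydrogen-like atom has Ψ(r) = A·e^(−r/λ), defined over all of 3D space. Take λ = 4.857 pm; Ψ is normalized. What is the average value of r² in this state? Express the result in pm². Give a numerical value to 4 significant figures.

⟨r^2⟩ ≈ 70.77 pm^2

By definition ⟨r²⟩ = ∫ r^2 |Ψ(r)|² 4πr² dr.
Recall ∫₀^∞ r^m e^(−r/β) dr = m!·β^(m+1), evaluating both integrals, ⟨r²⟩ = 3·λ^2.
With λ = 4.857, ⟨r^2⟩ = 70.771.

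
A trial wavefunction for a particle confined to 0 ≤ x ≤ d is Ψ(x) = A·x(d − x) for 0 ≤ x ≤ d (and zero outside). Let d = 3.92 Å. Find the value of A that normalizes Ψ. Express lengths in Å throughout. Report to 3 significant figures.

A ≈ 0.180 Å^(-5/2)

Require ∫ |Ψ|² dx = 1 over the whole domain.
Expanding the polynomial and integrating term by term, with Ψ = A·x(d − x), the integral evaluates to A²·[d^5/30].
So A² = (d^5/30)^(−1).
With d = 3.92: A² = 0.03241 and A = 0.1800.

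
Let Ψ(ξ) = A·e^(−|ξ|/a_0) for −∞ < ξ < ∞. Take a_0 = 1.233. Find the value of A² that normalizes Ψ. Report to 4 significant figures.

A^2 ≈ 0.8110

We need A² ∫|f|² dξ = 1, taking the integral from −∞ to ∞.
Recall ∫₀^∞ ξ^m e^(−ξ/β) dξ = m!·β^(m+1), ∫|Ψ|² dξ = A²·(a_0).
Hence A² = 1/[a_0].
Substituting a_0 = 1.233 gives A² = 0.81103, so A = 0.90057.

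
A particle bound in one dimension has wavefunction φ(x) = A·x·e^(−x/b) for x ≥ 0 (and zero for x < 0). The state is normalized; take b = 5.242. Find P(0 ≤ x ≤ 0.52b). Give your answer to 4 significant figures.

P ≈ 0.08780

|φ|² is the probability density, so P = ∫_{0}^{0.52b} |φ|² dx.
Since A² = 1/(b^3/4), this is the region integral divided by the full normalization integral.
Substituting u = x/b, A² and the length scale cancel in the ratio: P = ∫_{0}^{0.52} u^2·e^(-2·u) du / ∫_{0}^{∞} u^2·e^(-2·u) du.
An antiderivative of u^2·e^(-2·u) is -(2·u^2 + 2·u + 1)·e^(-2·u)/4; evaluating from 0 to 0.52 gives 1/4 - 1613·e^(-26/25)/2500, while the full integral is 1/4.
This works out to P = 0.087804.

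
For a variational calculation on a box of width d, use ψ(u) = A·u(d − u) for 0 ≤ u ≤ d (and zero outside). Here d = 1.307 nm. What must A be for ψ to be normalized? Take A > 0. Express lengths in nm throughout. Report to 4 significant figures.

Normalization requires ∫|ψ|² du = 1, integrated from 0 to d.
∫|ψ|² du = A²·(d^5/30).
Setting this equal to 1 gives A² = 1/(d^5/30).
Substituting d = 1.307 gives A² = 7.8658, so A = 2.8046.

A ≈ 2.805 nm^(-5/2)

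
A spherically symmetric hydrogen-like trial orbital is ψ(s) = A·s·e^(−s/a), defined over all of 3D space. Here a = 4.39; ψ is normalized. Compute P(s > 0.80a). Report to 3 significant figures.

P ≈ 0.976

With dV = 4πs²ds, the probability is ∫|ψ|² dV over s > 0.80a.
The full normalization integral is A²·[3·π·a^5] = 1, fixing A².
Let u = s/a; then A², 4π and the length scale all cancel, so P = ∫_{0.80}^{∞} u^4·e^(-2·u) du ÷ ∫_{0}^{∞} u^4·e^(-2·u) du.
An antiderivative of u^4·e^(-2·u) is -(u^4/2 + u^3 + 3·u^2/2 + 3·u/2 + 3/4)·e^(-2·u); evaluating from 0.80 to ∞ gives 9067·e^(-8/5)/2500, while the full integral is 3/4.
Taking the ratio yields P = 0.9763.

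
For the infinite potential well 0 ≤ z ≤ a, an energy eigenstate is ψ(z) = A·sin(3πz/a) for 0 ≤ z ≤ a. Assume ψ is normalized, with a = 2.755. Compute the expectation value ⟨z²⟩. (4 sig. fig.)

⟨z^2⟩ ≈ 2.487

By definition ⟨z²⟩ = ∫ z^2 |ψ(z)|² dz.
Using sin²θ = (1 − cos 2θ)/2, evaluating both integrals, ⟨z²⟩ = -a^2/(18·π^2) + a^2/3.
With a = 2.755, ⟨z^2⟩ = 2.4873.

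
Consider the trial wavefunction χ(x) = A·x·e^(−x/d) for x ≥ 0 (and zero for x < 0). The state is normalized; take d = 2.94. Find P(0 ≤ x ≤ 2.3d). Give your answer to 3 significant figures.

P ≈ 0.837

The probability is P = ∫ |χ|² dx over [0, 2.3d].
Since A² = 1/(d^3/4), this is the region integral divided by the full normalization integral.
Let u = x/d; then A² and the length scale cancel, so P = ∫_{0}^{2.3} u^2·e^(-2·u) du ÷ ∫_{0}^{∞} u^2·e^(-2·u) du.
With ∫ u^2·e^(-2·u) du = -(2·u^2 + 2·u + 1)·e^(-2·u)/4 + C, the region integral is 1/4 - 809·e^(-23/5)/200 and the full one is 1/4.
The result is P = 0.8374.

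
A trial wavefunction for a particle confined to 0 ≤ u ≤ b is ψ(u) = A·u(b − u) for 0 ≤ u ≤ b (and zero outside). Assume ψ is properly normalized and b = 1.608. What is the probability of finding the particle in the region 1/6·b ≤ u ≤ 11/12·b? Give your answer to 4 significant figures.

|ψ|² is the probability density, so P = ∫_{1/6·b}^{11/12·b} |ψ|² du.
Since A² = 1/(b^5/30), this is the region integral divided by the full normalization integral.
Let t = u/b; then A² and the length scale cancel, so P = ∫_{1/6}^{11/12} t^2·(1 - t)^2 dt ÷ ∫_{0}^{1} t^2·(1 - t)^2 dt.
An antiderivative of t^2·(1 - t)^2 is t^3·(6·t^2 - 15·t + 10)/30; evaluating from 1/6 to 11/12 gives ≈ 0.0319806, while the full integral is 1/30.
The result is P = 4421/4608.

P ≈ 0.9594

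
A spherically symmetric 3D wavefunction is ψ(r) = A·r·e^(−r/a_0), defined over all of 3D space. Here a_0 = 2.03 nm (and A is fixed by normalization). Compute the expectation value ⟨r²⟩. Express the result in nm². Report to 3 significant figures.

The expectation value is the |ψ|²-weighted average of r^2: ∫ r^2|ψ|² 4πr² dr.
Using ∫₀^∞ rⁿ e^(−αr) dr = n!/αⁿ⁺¹, evaluating both integrals, ⟨r²⟩ = 15·a_0^2/2.
With a_0 = 2.03, ⟨r^2⟩ = 30.91.

⟨r^2⟩ ≈ 30.9 nm^2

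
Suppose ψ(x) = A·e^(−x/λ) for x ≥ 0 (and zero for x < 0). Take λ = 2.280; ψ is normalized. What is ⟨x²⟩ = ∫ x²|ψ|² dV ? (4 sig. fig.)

⟨x^2⟩ ≈ 2.599

The expectation value is the |ψ|²-weighted average of x^2: ∫ x^2|ψ|² dx.
Using ∫₀^∞ xⁿ e^(−αx) dx = n!/αⁿ⁺¹, since the A² factors cancel between numerator and denominator, ⟨x²⟩ = λ^2/2.
Putting λ = 2.280 gives 2.5992.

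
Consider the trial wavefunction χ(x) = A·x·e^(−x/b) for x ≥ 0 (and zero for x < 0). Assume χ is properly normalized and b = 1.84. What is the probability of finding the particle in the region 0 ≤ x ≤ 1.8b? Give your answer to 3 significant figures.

The probability is P = ∫ |χ|² dx over [0, 1.8b].
The normalization integral ∫|χ|²dx over the whole domain equals b^3/4·A², and A² cancels in the ratio.
Substituting u = x/b, A² and the length scale cancel in the ratio: P = ∫_{0}^{1.8} u^2·e^(-2·u) du / ∫_{0}^{∞} u^2·e^(-2·u) du.
With ∫ u^2·e^(-2·u) du = -(2·u^2 + 2·u + 1)·e^(-2·u)/4 + C, the region integral is 1/4 - 277·e^(-18/5)/100 and the full one is 1/4.
This works out to P = 0.6973.

P ≈ 0.697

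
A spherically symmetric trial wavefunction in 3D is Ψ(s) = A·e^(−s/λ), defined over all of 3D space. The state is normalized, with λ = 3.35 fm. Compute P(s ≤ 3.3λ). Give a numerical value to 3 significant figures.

P = ∫ |Ψ|² 4πs² ds over s ≤ 3.3λ.
A² is fixed by ∫₀^∞ 4πs²|Ψ|² ds = 1, i.e. A² = (π·λ^3)^(−1).
In terms of u = s/λ (A², 4π and the length scale all cancel between numerator and denominator), P = [∫_{0}^{3.3} u^2·e^(-2·u) du] / [∫_{0}^{∞} u^2·e^(-2·u) du].
Using ∫ u^2·e^(-2·u) du = -(2·u^2 + 2·u + 1)·e^(-2·u)/4, the numerator is 1/4 - 1469·e^(-33/5)/200 and the denominator is 1/4.
This evaluates to P = 0.9600.

P ≈ 0.960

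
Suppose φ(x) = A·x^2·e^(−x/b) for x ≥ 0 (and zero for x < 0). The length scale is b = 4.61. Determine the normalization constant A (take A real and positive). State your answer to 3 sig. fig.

A ≈ 0.0253

The normalization condition is ∫|φ|² dx = 1 from 0 to ∞.
Carrying out the integral gives A² · 3·b^5/4.
With b = 4.61: A² = 0.0006404 and A = 0.02531.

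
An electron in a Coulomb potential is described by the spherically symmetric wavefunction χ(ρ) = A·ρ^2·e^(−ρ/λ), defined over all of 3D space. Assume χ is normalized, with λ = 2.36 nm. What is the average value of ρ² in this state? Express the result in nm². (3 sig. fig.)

By definition ⟨ρ²⟩ = ∫ ρ^2 |χ(ρ)|² 4πρ² dρ.
With ∫₀^∞ ρ^8 e^(−αρ) dρ = 8!/α^9, evaluating both integrals, ⟨ρ²⟩ = 14·λ^2.
With λ = 2.36, ⟨ρ^2⟩ = 77.97.

⟨ρ^2⟩ ≈ 78.0 nm^2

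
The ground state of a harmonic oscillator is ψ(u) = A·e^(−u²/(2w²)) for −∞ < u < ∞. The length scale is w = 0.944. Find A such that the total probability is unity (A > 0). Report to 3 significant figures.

We need A² ∫|f|² du = 1, taking the integral from −∞ to ∞.
Differentiating ∫e^(−αu²) du = √(π/α) under α to get the higher moments, carrying out the integral gives A² · √(π)·w.
Hence A² = 1/[√(π)·w].
Plugging in w = 0.944 yields A = 0.7731.

A ≈ 0.773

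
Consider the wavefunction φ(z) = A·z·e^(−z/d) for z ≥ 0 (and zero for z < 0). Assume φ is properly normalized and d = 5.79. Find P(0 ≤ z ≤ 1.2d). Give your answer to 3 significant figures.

P ≈ 0.430

|φ|² is the probability density, so P = ∫_{0}^{1.2d} |φ|² dz.
The normalization integral ∫|φ|²dz over the whole domain equals d^3/4·A², and A² cancels in the ratio.
Let u = z/d; then A² and the length scale cancel, so P = ∫_{0}^{1.2} u^2·e^(-2·u) du ÷ ∫_{0}^{∞} u^2·e^(-2·u) du.
With ∫ u^2·e^(-2·u) du = -(2·u^2 + 2·u + 1)·e^(-2·u)/4 + C, the region integral is 1/4 - 157·e^(-12/5)/100 and the full one is 1/4.
The result is P = 0.4303.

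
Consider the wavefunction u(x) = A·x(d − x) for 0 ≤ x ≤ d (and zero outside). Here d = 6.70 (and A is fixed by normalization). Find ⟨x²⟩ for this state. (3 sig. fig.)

⟨x²⟩ = ∫ x^2 |u|² dx over the full domain.
Since the A² factors cancel between numerator and denominator, ⟨x²⟩ = 2·d^2/7.
Putting d = 6.70 gives 12.83.

⟨x^2⟩ ≈ 12.8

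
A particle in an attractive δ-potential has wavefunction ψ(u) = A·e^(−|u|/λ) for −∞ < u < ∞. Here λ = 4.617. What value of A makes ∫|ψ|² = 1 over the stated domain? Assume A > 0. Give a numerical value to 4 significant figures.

We need A² ∫|f|² du = 1, taking the integral from −∞ to ∞.
With ψ = A·e^(−|u|/λ), the integral evaluates to A²·[λ].
So A² = (λ)^(−1).
Plugging in λ = 4.617 yields A = 0.46539.

A ≈ 0.4654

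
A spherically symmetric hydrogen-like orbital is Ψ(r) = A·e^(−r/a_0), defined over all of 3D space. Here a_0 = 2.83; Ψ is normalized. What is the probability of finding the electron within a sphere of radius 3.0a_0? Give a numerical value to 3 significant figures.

P ≈ 0.938

With dV = 4πr²dr, the probability is ∫|Ψ|² dV over r ≤ 3.0a_0.
A² is fixed by ∫₀^∞ 4πr²|Ψ|² dr = 1, i.e. A² = (π·a_0^3)^(−1).
Let u = r/a_0; then A², 4π and the length scale all cancel, so P = ∫_{0}^{3.0} u^2·e^(-2·u) du ÷ ∫_{0}^{∞} u^2·e^(-2·u) du.
Using ∫ u^2·e^(-2·u) du = -(2·u^2 + 2·u + 1)·e^(-2·u)/4, the numerator is 1/4 - 25·e^(-6)/4 and the denominator is 1/4.
The region integral divided by the full integral gives P = 0.9380.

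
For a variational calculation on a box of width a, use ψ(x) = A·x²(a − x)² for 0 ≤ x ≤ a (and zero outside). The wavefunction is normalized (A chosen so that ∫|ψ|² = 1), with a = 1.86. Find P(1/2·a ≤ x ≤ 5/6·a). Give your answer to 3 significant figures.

P = ∫_{1/2·a}^{5/6·a} |ψ(x)|² dx.
The normalization integral ∫|ψ|²dx over the whole domain equals a^9/630·A², and A² cancels in the ratio.
Substituting u = x/a, A² and the length scale cancel in the ratio: P = ∫_{1/2}^{5/6} u^4·(1 - u)^4 du / ∫_{0}^{1} u^4·(1 - u)^4 du.
With ∫ u^4·(1 - u)^4 du = u^5·(70·u^4 - 315·u^3 + 540·u^2 - 420·u + 126)/630 + C, the region integral is ≈ 0.00077944 and the full one is 1/630.
Evaluating gives P = 0.4910.

P ≈ 0.491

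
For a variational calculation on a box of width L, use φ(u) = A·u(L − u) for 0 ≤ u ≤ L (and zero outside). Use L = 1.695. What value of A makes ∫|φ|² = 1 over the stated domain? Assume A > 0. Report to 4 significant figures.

We need A² ∫|f|² du = 1, taking the integral from 0 to L.
Expanding the polynomial and integrating term by term, ∫|φ|² du = A²·(L^5/30).
Hence A² = 1/[L^5/30].
With L = 1.695: A² = 2.1442 and A = 1.4643.

A ≈ 1.464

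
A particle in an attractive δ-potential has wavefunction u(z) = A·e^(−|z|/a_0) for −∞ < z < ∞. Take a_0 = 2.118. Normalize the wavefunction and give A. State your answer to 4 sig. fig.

A ≈ 0.6871

We need A² ∫|f|² dz = 1, taking the integral from −∞ to ∞.
Carrying out the integral gives A² · a_0.
So A² = (a_0)^(−1).
Plugging in a_0 = 2.118 yields A = 0.68713.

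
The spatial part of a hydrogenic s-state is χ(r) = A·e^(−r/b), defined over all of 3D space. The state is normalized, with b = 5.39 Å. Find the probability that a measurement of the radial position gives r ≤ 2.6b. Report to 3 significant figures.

Integrate the radial probability density 4πr²|χ|² over r ≤ 2.6b.
A² is fixed by ∫₀^∞ 4πr²|χ|² dr = 1, i.e. A² = (π·b^3)^(−1).
Let u = r/b; then A², 4π and the length scale all cancel, so P = ∫_{0}^{2.6} u^2·e^(-2·u) du ÷ ∫_{0}^{∞} u^2·e^(-2·u) du.
Using ∫ u^2·e^(-2·u) du = -(2·u^2 + 2·u + 1)·e^(-2·u)/4, the numerator is 1/4 - 493·e^(-26/5)/100 and the denominator is 1/4.
Taking the ratio yields P = 0.8912.

P ≈ 0.891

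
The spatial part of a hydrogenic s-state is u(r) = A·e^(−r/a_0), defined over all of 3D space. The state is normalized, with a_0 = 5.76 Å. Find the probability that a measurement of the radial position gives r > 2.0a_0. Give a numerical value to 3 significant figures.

P ≈ 0.238

With dV = 4πr²dr, the probability is ∫|u|² dV over r > 2.0a_0.
Normalization gives A² = 1/(π·a_0^3).
In terms of t = r/a_0 (A², 4π and the length scale all cancel between numerator and denominator), P = [∫_{2.0}^{∞} t^2·e^(-2·t) dt] / [∫_{0}^{∞} t^2·e^(-2·t) dt].
With ∫ t^2·e^(-2·t) dt = -(2·t^2 + 2·t + 1)·e^(-2·t)/4 + C, the region integral is 13·e^(-4)/4 and the full one is 1/4.
This evaluates to P = 0.2381.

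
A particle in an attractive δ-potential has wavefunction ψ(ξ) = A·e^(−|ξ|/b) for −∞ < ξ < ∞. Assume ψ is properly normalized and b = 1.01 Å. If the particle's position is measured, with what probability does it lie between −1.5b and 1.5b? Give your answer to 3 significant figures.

P ≈ 0.950

|ψ|² is the probability density, so P = ∫_{−1.5b}^{1.5b} |ψ|² dξ.
Since A² = 1/(b), this is the region integral divided by the full normalization integral.
Both integrals are even about ξ = 0, so only the ξ ≥ 0 halves are needed (the factors of 2 cancel). Substituting u = ξ/b, A² and the length scale cancel in the ratio: P = ∫_{0}^{1.5} e^(-2·u) du / ∫_{0}^{∞} e^(-2·u) du.
An antiderivative of e^(-2·u) is -e^(-2·u)/2; evaluating from 0 to 1.5 gives 1/2 - e^(-3)/2, while the full integral is 1/2.
This works out to P = 0.9502.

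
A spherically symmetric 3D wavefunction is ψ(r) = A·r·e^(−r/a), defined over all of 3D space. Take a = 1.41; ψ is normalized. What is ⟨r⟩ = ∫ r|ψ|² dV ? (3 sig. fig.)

The expectation value is the |ψ|²-weighted average of r: ∫ r|ψ|² 4πr² dr.
Evaluating both integrals, ⟨r⟩ = 5·a/2.
Putting a = 1.41 gives 3.525.

⟨r⟩ ≈ 3.53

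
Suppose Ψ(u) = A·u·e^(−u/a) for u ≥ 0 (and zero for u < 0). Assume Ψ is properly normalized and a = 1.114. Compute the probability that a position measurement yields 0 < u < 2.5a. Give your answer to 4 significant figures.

The probability is P = ∫ |Ψ|² du over [0, 2.5a].
Since A² = 1/(a^3/4), this is the region integral divided by the full normalization integral.
Let t = u/a; then A² and the length scale cancel, so P = ∫_{0}^{2.5} t^2·e^(-2·t) dt ÷ ∫_{0}^{∞} t^2·e^(-2·t) dt.
Using ∫ t^2·e^(-2·t) dt = -(2·t^2 + 2·t + 1)·e^(-2·t)/4, the numerator is 1/4 - 37·e^(-5)/8 and the denominator is 1/4.
The result is P = 0.87535.

P ≈ 0.8753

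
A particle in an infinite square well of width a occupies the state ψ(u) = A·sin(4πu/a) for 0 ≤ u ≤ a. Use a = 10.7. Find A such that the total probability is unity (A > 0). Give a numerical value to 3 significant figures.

A ≈ 0.432

We need A² ∫|f|² du = 1, taking the integral from 0 to a.
Using sin²θ = (1 − cos 2θ)/2, with ψ = A·sin(4πu/a), the integral evaluates to A²·[a/2].
With a = 10.7: A² = 0.1869 and A = 0.4323.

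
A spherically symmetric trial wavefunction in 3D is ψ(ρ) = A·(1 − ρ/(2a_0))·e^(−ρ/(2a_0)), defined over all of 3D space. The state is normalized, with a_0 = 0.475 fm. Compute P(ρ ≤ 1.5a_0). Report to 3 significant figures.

P ≈ 0.0500

With dV = 4πρ²dρ, the probability is ∫|ψ|² dV over ρ ≤ 1.5a_0.
Normalization gives A² = 1/(8·π·a_0^3).
Substituting u = ρ/a_0, A², 4π and the length scale all cancel in the ratio: P = ∫_{0}^{1.5} u^2·(1 - u/2)^2·e^(-u) du / ∫_{0}^{∞} u^2·(1 - u/2)^2·e^(-u) du.
With ∫ u^2·(1 - u/2)^2·e^(-u) du = -(u^4/4 + u^2 + 2·u + 2)·e^(-u) + C, the region integral is 2 - 545·e^(-3/2)/64 and the full one is 2.
Taking the ratio yields P = 0.04995.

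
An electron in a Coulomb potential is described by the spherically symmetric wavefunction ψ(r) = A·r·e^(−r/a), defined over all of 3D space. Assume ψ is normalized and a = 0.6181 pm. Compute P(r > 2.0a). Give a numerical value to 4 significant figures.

With dV = 4πr²dr, the probability is ∫|ψ|² dV over r > 2.0a.
The full normalization integral is A²·[3·π·a^5] = 1, fixing A².
Substituting u = r/a, A², 4π and the length scale all cancel in the ratio: P = ∫_{2.0}^{∞} u^4·e^(-2·u) du / ∫_{0}^{∞} u^4·e^(-2·u) du.
Using ∫ u^4·e^(-2·u) du = -(u^4/2 + u^3 + 3·u^2/2 + 3·u/2 + 3/4)·e^(-2·u), the numerator is 103·e^(-4)/4 and the denominator is 3/4.
Taking the ratio yields P = 0.62884.

P ≈ 0.6288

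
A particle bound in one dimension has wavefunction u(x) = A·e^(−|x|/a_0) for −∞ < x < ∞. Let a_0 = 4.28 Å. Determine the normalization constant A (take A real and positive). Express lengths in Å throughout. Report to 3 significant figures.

We need A² ∫|f|² dx = 1, taking the integral from −∞ to ∞.
Using ∫₀^∞ xⁿ e^(−αx) dx = n!/αⁿ⁺¹, with u = A·e^(−|x|/a_0), the integral evaluates to A²·[a_0].
Plugging in a_0 = 4.28 yields A = 0.4834.

A ≈ 0.483 Å^(-1/2)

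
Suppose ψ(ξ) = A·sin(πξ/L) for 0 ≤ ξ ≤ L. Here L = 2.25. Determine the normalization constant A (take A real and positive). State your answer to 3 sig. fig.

A ≈ 0.943

Normalization requires ∫|ψ|² dξ = 1, integrated from 0 to L.
With ∫₀^L sin²(nπξ/L) dξ = L/2, carrying out the integral gives A² · L/2.
Hence A² = 1/[L/2].
Plugging in L = 2.25 yields A = 0.9428.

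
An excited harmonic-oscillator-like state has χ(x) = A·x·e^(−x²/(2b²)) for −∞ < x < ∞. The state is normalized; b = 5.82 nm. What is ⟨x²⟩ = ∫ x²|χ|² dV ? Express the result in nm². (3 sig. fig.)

⟨x^2⟩ ≈ 50.8 nm^2

The expectation value is the |χ|²-weighted average of x^2: ∫ x^2|χ|² dx.
Using the Gaussian integral ∫_{−∞}^{∞} e^(−αx²) dx = √(π/α), since the A² factors cancel between numerator and denominator, ⟨x²⟩ = 3·b^2/2.
Putting b = 5.82 gives 50.81.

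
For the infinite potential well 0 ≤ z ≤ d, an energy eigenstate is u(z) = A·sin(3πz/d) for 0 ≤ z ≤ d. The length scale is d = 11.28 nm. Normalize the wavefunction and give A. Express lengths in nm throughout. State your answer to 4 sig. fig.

We need A² ∫|f|² dz = 1, taking the integral from 0 to d.
With ∫₀^d sin²(nπz/d) dz = d/2, carrying out the integral gives A² · d/2.
Substituting d = 11.28 gives A² = 0.17730, so A = 0.42108.

A ≈ 0.4211 nm^(-1/2)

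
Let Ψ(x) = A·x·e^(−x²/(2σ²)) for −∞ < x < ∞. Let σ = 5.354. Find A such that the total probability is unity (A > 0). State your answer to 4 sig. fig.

We need A² ∫|f|² dx = 1, taking the integral from −∞ to ∞.
With Ψ = A·x·e^(−x²/(2σ²)), the integral evaluates to A²·[√(π)·σ^3/2].
Substituting σ = 5.354 gives A² = 0.0073522, so A = 0.085745.

A ≈ 0.08575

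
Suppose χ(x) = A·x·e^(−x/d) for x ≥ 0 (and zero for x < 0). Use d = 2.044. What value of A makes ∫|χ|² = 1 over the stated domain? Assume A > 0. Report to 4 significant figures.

A ≈ 0.6844

The normalization condition is ∫|χ|² dx = 1 from 0 to ∞.
Using ∫₀^∞ xⁿ e^(−αx) dx = n!/αⁿ⁺¹, carrying out the integral gives A² · d^3/4.
Plugging in d = 2.044 yields A = 0.68440.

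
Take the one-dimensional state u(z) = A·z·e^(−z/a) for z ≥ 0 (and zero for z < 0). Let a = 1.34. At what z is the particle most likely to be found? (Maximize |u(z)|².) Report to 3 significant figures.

Differentiate |u(z)|² with respect to z and set to zero.
This gives z = a.
With a = 1.34, the most probable position is 1.340.

z ≈ 1.34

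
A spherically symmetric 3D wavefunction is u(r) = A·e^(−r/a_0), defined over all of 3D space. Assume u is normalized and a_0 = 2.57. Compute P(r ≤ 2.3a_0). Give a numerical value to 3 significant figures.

P ≈ 0.837

P = ∫ |u|² 4πr² dr over r ≤ 2.3a_0.
Normalization gives A² = 1/(π·a_0^3).
Substituting t = r/a_0, A², 4π and the length scale all cancel in the ratio: P = ∫_{0}^{2.3} t^2·e^(-2·t) dt / ∫_{0}^{∞} t^2·e^(-2·t) dt.
Using ∫ t^2·e^(-2·t) dt = -(2·t^2 + 2·t + 1)·e^(-2·t)/4, the numerator is 1/4 - 809·e^(-23/5)/200 and the denominator is 1/4.
This evaluates to P = 0.8374.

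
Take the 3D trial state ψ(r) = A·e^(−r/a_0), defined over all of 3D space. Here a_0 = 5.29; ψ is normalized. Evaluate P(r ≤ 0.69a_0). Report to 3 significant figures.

P ≈ 0.162

With dV = 4πr²dr, the probability is ∫|ψ|² dV over r ≤ 0.69a_0.
The full normalization integral is A²·[π·a_0^3] = 1, fixing A².
Substituting u = r/a_0, A², 4π and the length scale all cancel in the ratio: P = ∫_{0}^{0.69} u^2·e^(-2·u) du / ∫_{0}^{∞} u^2·e^(-2·u) du.
Using ∫ u^2·e^(-2·u) du = -(2·u^2 + 2·u + 1)·e^(-2·u)/4, the numerator is ≈ 0.040422 and the denominator is 1/4.
This evaluates to P = 0.1617.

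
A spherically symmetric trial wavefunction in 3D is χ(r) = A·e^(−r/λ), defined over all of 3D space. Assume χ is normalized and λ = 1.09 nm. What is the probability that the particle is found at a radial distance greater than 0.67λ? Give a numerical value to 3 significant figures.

P ≈ 0.848

With dV = 4πr²dr, the probability is ∫|χ|² dV over r > 0.67λ.
The full normalization integral is A²·[π·λ^3] = 1, fixing A².
Substituting u = r/λ, A², 4π and the length scale all cancel in the ratio: P = ∫_{0.67}^{∞} u^2·e^(-2·u) du / ∫_{0}^{∞} u^2·e^(-2·u) du.
Using ∫ u^2·e^(-2·u) du = -(2·u^2 + 2·u + 1)·e^(-2·u)/4, the numerator is ≈ 0.21195 and the denominator is 1/4.
The region integral divided by the full integral gives P = 0.8478.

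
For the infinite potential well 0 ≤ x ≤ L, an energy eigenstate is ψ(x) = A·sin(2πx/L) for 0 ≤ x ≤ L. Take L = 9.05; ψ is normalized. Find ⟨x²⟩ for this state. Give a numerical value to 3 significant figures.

⟨x^2⟩ ≈ 26.3

The expectation value is the |ψ|²-weighted average of x^2: ∫ x^2|ψ|² dx.
With ∫₀^L sin²(nπx/L) dx = L/2, since the A² factors cancel between numerator and denominator, ⟨x²⟩ = -L^2/(8·π^2) + L^2/3.
Putting L = 9.05 gives 26.26.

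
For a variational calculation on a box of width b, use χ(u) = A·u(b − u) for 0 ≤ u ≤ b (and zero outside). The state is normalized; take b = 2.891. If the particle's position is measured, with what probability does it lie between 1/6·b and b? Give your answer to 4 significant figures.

The probability is P = ∫ |χ|² du over [1/6·b, b].
Since A² = 1/(b^5/30), this is the region integral divided by the full normalization integral.
Let t = u/b; then A² and the length scale cancel, so P = ∫_{1/6}^{1} t^2·(1 - t)^2 dt ÷ ∫_{0}^{1} t^2·(1 - t)^2 dt.
An antiderivative of t^2·(1 - t)^2 is t^3·(6·t^2 - 15·t + 10)/30; evaluating from 1/6 to 1 gives 125/3888, while the full integral is 1/30.
Taking the ratio, P = 625/648.

P ≈ 0.9645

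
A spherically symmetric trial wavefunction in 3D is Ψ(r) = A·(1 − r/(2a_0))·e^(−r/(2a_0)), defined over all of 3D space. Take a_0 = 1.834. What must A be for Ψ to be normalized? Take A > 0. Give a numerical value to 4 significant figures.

A ≈ 0.08031

The normalization condition is ∫|Ψ|² 4πr² dr = 1 from 0 to ∞.
(Spherical symmetry: dV = 4πr² dr.)
∫|Ψ|² 4πr² dr = A²·(8·π·a_0^3).
Substituting a_0 = 1.834 gives A² = 0.0064500, so A = 0.080312.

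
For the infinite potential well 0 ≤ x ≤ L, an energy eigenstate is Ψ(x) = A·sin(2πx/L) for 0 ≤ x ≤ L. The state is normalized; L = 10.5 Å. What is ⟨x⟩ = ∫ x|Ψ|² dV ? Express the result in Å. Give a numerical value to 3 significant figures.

⟨x⟩ ≈ 5.25 Å

By definition ⟨x⟩ = ∫ x |Ψ(x)|² dx.
Evaluating both integrals, ⟨x⟩ = L/2.
Putting L = 10.5 gives 5.250.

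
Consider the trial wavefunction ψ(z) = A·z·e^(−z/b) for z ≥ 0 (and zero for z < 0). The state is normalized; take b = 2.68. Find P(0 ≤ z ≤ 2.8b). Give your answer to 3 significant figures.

|ψ|² is the probability density, so P = ∫_{0}^{2.8b} |ψ|² dz.
With A² fixed by ∫|ψ|² = 1, i.e. A² = (b^3/4)^(−1), substitute and integrate.
Substituting u = z/b, A² and the length scale cancel in the ratio: P = ∫_{0}^{2.8} u^2·e^(-2·u) du / ∫_{0}^{∞} u^2·e^(-2·u) du.
Using ∫ u^2·e^(-2·u) du = -(2·u^2 + 2·u + 1)·e^(-2·u)/4, the numerator is 1/4 - 557·e^(-28/5)/100 and the denominator is 1/4.
Taking the ratio, P = 0.9176.

P ≈ 0.918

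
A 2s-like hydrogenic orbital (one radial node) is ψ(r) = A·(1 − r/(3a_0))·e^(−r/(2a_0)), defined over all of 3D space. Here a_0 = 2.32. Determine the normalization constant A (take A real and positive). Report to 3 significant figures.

A ≈ 0.0978

Require ∫ |ψ|² 4πr² dr = 1 over the whole domain.
In 3D with spherical symmetry the volume element is 4πr² dr.
Using ∫₀^∞ rⁿ e^(−αr) dr = n!/αⁿ⁺¹, with ψ = A·(1 − r/(3a_0))·e^(−r/(2a_0)), the integral evaluates to A²·[8·π·a_0^3/3].
So A² = (8·π·a_0^3/3)^(−1).
Plugging in a_0 = 2.32 yields A = 0.09777.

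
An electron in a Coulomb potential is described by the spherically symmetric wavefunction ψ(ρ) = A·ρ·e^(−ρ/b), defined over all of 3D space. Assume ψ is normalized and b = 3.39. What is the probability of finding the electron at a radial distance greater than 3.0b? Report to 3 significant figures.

With dV = 4πρ²dρ, the probability is ∫|ψ|² dV over ρ > 3.0b.
A² is fixed by ∫₀^∞ 4πρ²|ψ|² dρ = 1, i.e. A² = (3·π·b^5)^(−1).
Substituting u = ρ/b, A², 4π and the length scale all cancel in the ratio: P = ∫_{3.0}^{∞} u^4·e^(-2·u) du / ∫_{0}^{∞} u^4·e^(-2·u) du.
With ∫ u^4·e^(-2·u) du = -(u^4/2 + u^3 + 3·u^2/2 + 3·u/2 + 3/4)·e^(-2·u) + C, the region integral is 345·e^(-6)/4 and the full one is 3/4.
Taking the ratio yields P = 0.2851.

P ≈ 0.285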